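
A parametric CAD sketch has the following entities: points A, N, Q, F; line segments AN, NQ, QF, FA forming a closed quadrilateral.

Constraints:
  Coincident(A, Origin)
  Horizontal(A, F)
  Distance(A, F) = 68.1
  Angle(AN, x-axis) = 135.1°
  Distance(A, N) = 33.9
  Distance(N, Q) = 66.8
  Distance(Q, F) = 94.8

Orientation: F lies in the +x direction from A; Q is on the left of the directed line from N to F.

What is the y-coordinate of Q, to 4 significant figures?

78.35

A is at the origin; AF is horizontal with |AF| = 68.1 and F in +x, so F = (68.1, 0). AN runs at 135.1° with |AN| = 33.9, so N = (-24.01, 23.93). Q is determined by |NQ| = 66.8 and |QF| = 94.8 together: it lies at the intersection of circle(N, 66.8) and circle(F, 94.8). With |NF| = 95.17, the foot of the radical line on NF is 23.81 from N and the perpendicular offset is √(66.8² − 23.81²) = 62.41. Taking the left-of-NF solution: Q = (14.73, 78.35).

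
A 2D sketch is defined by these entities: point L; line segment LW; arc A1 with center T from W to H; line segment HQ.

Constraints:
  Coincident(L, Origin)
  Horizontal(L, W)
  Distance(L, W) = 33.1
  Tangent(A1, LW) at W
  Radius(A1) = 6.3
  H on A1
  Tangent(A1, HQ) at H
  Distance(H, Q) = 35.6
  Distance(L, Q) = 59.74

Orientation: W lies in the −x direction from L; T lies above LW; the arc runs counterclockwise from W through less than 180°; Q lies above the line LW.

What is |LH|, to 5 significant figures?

28.957

Checks: L.y = 0.00, W.y = 0.00 ✓; |TH| = 6.300 ✓; ∠(TH, HQ) = 90.00° ✓; |HQ| = 35.60 ✓; |LQ| = 59.74 ✓.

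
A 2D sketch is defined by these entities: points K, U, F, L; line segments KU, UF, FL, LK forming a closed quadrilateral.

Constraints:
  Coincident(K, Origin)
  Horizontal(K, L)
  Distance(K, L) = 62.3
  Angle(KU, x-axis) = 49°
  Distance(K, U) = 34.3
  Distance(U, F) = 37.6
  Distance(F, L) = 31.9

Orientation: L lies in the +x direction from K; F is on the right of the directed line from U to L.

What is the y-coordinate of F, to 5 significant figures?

-10.452

Checks: |UF| = 37.60 ✓; |FL| = 31.90 ✓.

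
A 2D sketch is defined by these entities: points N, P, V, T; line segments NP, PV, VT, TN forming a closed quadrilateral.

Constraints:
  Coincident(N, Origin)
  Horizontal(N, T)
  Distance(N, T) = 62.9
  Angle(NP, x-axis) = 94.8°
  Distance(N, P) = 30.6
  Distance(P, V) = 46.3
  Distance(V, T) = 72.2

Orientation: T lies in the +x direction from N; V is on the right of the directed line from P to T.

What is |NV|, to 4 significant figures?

17.30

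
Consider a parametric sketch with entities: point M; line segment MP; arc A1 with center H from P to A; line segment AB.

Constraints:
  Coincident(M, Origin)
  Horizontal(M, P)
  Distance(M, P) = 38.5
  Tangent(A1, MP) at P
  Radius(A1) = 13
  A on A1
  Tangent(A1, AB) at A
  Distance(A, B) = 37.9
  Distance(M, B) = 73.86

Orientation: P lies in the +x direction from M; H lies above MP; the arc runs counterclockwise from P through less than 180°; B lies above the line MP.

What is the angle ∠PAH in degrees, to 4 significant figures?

47.44°

M is at the origin; MP is horizontal with |MP| = 38.5 and P on the +x side, so P = (38.50, 0.000). Tangency of A1 to MP means the radius HP is perpendicular to MP, so H = P + (0, 13) = (38.50, 13.00). Since HA ⟂ AB (tangency), |HB| = √(13.0² + 37.9²) = 40.07 regardless of where A sits on A1. So B lies on both circle(M, 73.86) and circle(H, 40.07); the above-MP intersection is B = (54.68, 49.66). A is the foot of the tangent from B: A = (51.45, 11.89).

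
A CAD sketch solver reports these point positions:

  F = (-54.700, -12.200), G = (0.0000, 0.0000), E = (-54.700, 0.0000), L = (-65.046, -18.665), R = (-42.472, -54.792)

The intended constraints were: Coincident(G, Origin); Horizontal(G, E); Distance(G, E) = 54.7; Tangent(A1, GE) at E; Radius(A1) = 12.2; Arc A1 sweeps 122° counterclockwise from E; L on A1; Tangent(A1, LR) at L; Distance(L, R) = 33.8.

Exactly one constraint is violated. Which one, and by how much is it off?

Distance(L, R) = 33.8 — off by 8.80.

G = (0.00, 0.00) ✓; G.y = 0.00, E.y = 0.00 ✓; |GE| = 54.70 ✓; ∠(FE, EG) = 90.00° ✓; |FE| = 12.20 ✓; bearing(F→L) − bearing(F→E) = 122.0° ✓; |FL| = 12.20 ✓; ∠(FL, LR) = 90.00° ✓; |LR| = 42.60 ✗.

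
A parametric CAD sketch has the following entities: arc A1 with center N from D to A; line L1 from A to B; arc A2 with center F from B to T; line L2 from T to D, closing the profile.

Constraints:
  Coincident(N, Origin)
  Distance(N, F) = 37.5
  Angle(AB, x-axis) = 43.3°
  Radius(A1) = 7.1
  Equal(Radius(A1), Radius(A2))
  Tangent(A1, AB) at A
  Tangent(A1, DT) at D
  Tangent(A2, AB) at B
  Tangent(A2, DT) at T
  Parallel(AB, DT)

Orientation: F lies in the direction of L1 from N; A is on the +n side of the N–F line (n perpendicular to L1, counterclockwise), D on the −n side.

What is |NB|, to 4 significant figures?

38.17

The slot axis is L1's direction at 43.3°, so u = (cos 43.3°, sin 43.3°) = (0.7278, 0.6858) and n = (−sin 43.3°, cos 43.3°) = (-0.6858, 0.7278). N is at the origin and F lies 37.5 along u from N, so F = 37.5·u = (27.29, 25.72). Tangency of A1 to both parallel lines with radius 7.1 puts A and D at N ± 7.1·n: A = (-4.869, 5.167), D = (4.869, -5.167). Equal radii place B and T the same way about F: B = F + 7.1·n = (22.42, 30.89), T = F − 7.1·n = (32.16, 20.55). Then |NB| = |B − N| = 38.17.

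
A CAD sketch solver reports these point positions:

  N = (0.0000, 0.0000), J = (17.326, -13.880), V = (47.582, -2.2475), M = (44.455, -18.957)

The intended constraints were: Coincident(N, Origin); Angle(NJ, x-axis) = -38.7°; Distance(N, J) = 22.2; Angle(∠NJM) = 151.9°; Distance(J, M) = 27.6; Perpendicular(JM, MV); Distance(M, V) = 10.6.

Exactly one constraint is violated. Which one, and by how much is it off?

Distance(M, V) = 10.6 — off by 6.40.

N = (0.00, 0.00) ✓; NJ at -38.70° ✓; |NJ| = 22.20 ✓; ∠NJM = 151.9° ✓; |JM| = 27.60 ✓; ∠(JM, MV) = 90.00° ✓; |MV| = 17.00 ✗.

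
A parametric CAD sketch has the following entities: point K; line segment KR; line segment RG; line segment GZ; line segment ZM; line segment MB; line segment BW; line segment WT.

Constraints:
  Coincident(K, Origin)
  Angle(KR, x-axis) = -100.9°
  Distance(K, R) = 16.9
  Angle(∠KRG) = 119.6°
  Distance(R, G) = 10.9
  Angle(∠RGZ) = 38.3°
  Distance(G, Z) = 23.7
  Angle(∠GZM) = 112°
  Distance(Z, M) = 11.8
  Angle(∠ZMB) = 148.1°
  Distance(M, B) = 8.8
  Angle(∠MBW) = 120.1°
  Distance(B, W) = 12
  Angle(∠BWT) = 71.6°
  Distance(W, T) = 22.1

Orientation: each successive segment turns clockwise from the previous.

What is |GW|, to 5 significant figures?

28.279

K is at the origin; KR runs at -100.9° with length 16.9, so R = (-3.1957, -16.595). ∠KRG = 119.6° gives RG at -161.30° from the x-axis; with |RG| = 10.9, G = (-13.520, -20.090). ∠RGZ = 38.3° gives GZ at 57.000° from the x-axis; with |GZ| = 23.7, Z = (-0.61236, -0.21329). ∠GZM = 112.0° gives ZM at -11.000° from the x-axis; with |ZM| = 11.8, M = (10.971, -2.4648). ∠ZMB = 148.1° gives MB at -42.900° from the x-axis; with |MB| = 8.8, B = (17.417, -8.4552). ∠MBW = 120.1° gives BW at -102.80° from the x-axis; with |BW| = 12.0, W = (14.759, -20.157). Then |GW| = |W − G| = 28.279.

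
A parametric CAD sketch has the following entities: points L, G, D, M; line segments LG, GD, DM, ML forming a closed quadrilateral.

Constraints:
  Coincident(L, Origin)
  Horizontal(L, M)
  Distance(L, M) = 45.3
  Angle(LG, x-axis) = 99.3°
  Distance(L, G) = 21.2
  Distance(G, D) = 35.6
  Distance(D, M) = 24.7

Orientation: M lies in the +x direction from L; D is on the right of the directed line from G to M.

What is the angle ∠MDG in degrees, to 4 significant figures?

122.1°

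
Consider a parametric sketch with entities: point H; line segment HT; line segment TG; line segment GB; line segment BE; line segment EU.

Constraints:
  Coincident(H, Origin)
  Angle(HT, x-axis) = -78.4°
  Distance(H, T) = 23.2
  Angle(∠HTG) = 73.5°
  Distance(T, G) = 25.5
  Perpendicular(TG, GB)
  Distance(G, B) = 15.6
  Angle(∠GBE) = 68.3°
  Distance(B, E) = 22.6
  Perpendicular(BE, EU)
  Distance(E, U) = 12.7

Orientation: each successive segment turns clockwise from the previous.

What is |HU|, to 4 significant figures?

26.93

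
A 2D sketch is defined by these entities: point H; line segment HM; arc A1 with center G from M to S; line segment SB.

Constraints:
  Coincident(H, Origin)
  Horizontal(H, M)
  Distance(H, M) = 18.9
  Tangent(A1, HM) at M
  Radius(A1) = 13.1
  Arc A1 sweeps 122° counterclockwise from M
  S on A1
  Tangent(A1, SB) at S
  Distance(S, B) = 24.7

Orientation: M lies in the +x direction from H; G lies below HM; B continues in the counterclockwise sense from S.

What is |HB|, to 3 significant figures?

46.0

H is at the origin; HM is horizontal with |HM| = 18.9 and M on the +x side, so M = (18.9, 0.00). A1 meets HM tangentially, so GM is at right angles to HM, so G = M + (0, -13.1) = (18.9, -13.1). On A1, M sits at bearing 90° from G; a 122° counterclockwise sweep puts S at bearing 212°, so S = G + 13.1·(cos 212°, sin 212°) = (7.79, -20.0). The tangent condition forces GS to be normal to SB, so SB runs along (−sin 212°, cos 212°); with |SB| = 24.7, B = (20.9, -41.0). Then |HB| = |B − H| = 46.0.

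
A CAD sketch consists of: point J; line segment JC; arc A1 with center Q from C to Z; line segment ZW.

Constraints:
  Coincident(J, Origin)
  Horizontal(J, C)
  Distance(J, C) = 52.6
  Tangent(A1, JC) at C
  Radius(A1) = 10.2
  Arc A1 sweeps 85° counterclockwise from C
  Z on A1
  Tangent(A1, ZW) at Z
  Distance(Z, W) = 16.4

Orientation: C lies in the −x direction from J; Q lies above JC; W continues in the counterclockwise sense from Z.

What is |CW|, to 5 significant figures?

28.146

J is at the origin; J and C share the same y with |JC| = 52.6 and C on the −x side, so C = (-52.600, 0.0000). Since A1 is tangent to JC there, QC ⟂ JC, so Q = C + (0, 10.2) = (-52.600, 10.200). On A1, C sits at bearing -90° from Q; an 85° counterclockwise sweep puts Z at bearing -5°, so Z = Q + 10.2·(cos -5°, sin -5°) = (-42.439, 9.3110). The tangent condition forces QZ to be normal to ZW, so ZW runs along (−sin -5°, cos -5°); with |ZW| = 16.4, W = (-41.009, 25.649). Then |CW| = |W − C| = 28.146.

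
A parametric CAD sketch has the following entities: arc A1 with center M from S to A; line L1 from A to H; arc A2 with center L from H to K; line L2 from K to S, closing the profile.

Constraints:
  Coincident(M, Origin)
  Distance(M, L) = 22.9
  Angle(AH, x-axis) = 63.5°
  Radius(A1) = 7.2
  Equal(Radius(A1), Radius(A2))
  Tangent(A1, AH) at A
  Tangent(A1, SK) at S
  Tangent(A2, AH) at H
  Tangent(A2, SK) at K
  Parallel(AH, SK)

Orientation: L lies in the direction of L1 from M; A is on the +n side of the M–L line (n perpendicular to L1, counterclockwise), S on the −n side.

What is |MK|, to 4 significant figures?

24.01

Tangency of A1 to both parallel lines with radius 7.2 puts A and S at M ± 7.2·n: A = (-6.444, 3.213), S = (6.444, -3.213). Equal radii place H and K the same way about L: H = L + 7.2·n = (3.774, 23.71), K = L − 7.2·n = (16.66, 17.28). Then |MK| = |K − M| = 24.01.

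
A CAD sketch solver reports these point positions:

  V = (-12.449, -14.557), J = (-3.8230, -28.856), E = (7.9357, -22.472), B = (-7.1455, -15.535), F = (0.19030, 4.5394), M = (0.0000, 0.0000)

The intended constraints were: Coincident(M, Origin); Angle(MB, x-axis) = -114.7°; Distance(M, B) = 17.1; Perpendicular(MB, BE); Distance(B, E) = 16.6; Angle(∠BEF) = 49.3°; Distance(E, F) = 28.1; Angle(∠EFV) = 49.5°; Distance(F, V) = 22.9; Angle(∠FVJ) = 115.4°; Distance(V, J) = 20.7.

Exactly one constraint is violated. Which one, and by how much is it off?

Distance(V, J) = 20.7 — off by 4.00.

M = (0.00, 0.00) ✓; MB at -114.7° ✓; |MB| = 17.10 ✓; ∠(MB, BE) = 90.00° ✓; |BE| = 16.60 ✓; ∠BEF = 49.30° ✓; |EF| = 28.10 ✓; ∠EFV = 49.50° ✓; |FV| = 22.90 ✓; ∠FVJ = 115.4° ✓; |VJ| = 16.70 ✗.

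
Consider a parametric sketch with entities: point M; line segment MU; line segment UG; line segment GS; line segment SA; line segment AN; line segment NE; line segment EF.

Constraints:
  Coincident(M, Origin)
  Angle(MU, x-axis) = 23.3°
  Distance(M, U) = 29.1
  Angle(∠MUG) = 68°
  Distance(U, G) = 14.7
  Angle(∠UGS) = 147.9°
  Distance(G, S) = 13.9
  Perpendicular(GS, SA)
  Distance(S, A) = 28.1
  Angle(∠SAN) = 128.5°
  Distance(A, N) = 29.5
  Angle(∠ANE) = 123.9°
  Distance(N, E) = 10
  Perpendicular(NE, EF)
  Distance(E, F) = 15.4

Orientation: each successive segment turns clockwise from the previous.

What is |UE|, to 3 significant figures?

36.2

∠SAN = 128.5° gives AN at 97.7° from the x-axis; with |AN| = 29.5, N = (-8.15, 28.5). ∠ANE = 123.9° gives NE at 41.6° from the x-axis; with |NE| = 10.0, E = (-0.668, 35.1). Then |UE| = |E − U| = 36.2.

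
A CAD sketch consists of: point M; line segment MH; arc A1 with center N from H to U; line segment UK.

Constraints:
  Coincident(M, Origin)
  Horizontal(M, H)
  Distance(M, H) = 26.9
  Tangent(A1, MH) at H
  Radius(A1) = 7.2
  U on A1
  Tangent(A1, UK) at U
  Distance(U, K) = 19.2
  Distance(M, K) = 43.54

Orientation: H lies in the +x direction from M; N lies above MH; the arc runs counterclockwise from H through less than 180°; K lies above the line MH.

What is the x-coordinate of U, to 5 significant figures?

34.094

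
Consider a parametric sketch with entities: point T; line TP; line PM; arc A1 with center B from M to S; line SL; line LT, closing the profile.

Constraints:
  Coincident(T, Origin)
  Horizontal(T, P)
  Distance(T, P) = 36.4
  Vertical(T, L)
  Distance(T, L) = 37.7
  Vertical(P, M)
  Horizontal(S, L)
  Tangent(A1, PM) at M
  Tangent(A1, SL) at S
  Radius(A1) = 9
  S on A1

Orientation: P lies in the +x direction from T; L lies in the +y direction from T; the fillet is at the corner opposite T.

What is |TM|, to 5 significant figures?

46.354

The virtual corner opposite T is at (36.400, 37.700). Since A1 is tangent to PM there, BM ⟂ PM and the tangent condition forces BS to be normal to SL, with radius 9.0, so the center B sits 9.0 in from both sides at B = (27.400, 28.700). That places the tangent points at M = (36.400, 28.700) on PM and S = (27.400, 37.700) on SL. Then |TM| = |M − T| = 46.354.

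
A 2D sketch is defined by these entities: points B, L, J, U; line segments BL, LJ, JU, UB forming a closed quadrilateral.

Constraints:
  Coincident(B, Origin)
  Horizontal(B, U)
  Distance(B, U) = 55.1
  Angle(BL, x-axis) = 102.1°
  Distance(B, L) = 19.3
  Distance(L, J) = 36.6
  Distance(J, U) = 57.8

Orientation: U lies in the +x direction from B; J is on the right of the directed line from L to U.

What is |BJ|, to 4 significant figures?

17.50

B is at the origin; BU is horizontal with |BU| = 55.1 and U in +x, so U = (55.1, 0). BL runs at 102.1° with |BL| = 19.3, so L = (-4.046, 18.87). J is determined by |LJ| = 36.6 and |JU| = 57.8 together: it lies at the intersection of circle(L, 36.6) and circle(U, 57.8). With |LU| = 62.08, the foot of the radical line on LU is 14.92 from L and the perpendicular offset is √(36.6² − 14.92²) = 33.42. Taking the right-of-LU solution: J = (0.01383, -17.50).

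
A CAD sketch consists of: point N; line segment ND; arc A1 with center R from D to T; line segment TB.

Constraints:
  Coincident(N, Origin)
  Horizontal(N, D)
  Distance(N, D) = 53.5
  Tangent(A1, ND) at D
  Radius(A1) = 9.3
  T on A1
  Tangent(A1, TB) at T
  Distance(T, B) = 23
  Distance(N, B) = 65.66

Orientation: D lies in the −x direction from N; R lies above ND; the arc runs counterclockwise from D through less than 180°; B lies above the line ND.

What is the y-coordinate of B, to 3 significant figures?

34.0

Checks: ∠(RD, DN) = 90.00° ✓; |RT| = 9.300 ✓; ∠(RT, TB) = 90.00° ✓; |TB| = 23.00 ✓; |NB| = 65.66 ✓.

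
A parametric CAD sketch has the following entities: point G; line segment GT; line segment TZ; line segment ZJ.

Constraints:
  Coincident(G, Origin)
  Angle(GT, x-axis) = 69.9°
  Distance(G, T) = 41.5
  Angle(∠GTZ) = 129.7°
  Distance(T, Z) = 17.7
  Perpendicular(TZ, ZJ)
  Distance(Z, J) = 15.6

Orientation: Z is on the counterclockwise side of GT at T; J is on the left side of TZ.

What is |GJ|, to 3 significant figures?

47.1

∠GTZ = 129.7°, so TZ runs at 69.9° + (180° − 129.7°) = 120° from the x-axis; with |TZ| = 17.7, Z = T + 17.7·(cos 120°, sin 120°) = (5.36, 54.3). The perpendicularity gives ZJ at right angles to TZ; with |ZJ| = 15.6 on the left of TZ, J = Z + 15.6·(-0.864, -0.503) = (-8.12, 46.4). Then |GJ| = |J − G| = 47.1.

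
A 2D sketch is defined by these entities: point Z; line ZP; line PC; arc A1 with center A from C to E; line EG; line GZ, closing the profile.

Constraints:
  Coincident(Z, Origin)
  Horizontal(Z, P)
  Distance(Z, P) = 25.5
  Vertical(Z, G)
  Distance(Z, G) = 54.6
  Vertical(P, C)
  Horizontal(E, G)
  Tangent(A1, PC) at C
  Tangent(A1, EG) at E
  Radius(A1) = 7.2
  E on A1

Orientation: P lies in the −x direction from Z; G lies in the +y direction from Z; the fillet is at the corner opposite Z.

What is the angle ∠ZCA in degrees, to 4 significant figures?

61.72°

Z is at the origin; ZP is horizontal with |ZP| = 25.5 and P on the −x side, so P = (-25.50, 0.000). Z and G share the same x with |ZG| = 54.6 and G on the +y side, so G = (0.000, 54.60). The virtual corner opposite Z is at (-25.50, 54.60). Tangency of A1 to PC means the radius AC is perpendicular to PC and A1 meets EG tangentially, so AE is at right angles to EG, with radius 7.2, so the center A sits 7.2 in from both sides at A = (-18.30, 47.40). That places the tangent points at C = (-25.50, 47.40) on PC and E = (-18.30, 54.60) on EG. Then cos ∠ZCA = CZ·CA / (|CZ||CA|), giving 61.72°.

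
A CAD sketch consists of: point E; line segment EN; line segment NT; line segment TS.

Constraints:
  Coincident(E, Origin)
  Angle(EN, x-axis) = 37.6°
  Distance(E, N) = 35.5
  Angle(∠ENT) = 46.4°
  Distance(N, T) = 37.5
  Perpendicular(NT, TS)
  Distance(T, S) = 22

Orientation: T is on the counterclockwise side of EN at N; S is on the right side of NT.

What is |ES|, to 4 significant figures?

49.45

E is at the origin; EN runs at 37.6° with length 35.5, so N = 35.5·(cos 37.6°, sin 37.6°) = (28.13, 21.66). ∠ENT = 46.4°, so NT runs at 37.6° + (180° − 46.4°) = 171.2° from the x-axis; with |NT| = 37.5, T = N + 37.5·(cos 171.2°, sin 171.2°) = (-8.932, 27.40). NT ⟂ TS; with |TS| = 22.0 on the right of NT, S = T + 22.0·(0.1530, 0.9882) = (-5.567, 49.14). Then |ES| = |S − E| = 49.45.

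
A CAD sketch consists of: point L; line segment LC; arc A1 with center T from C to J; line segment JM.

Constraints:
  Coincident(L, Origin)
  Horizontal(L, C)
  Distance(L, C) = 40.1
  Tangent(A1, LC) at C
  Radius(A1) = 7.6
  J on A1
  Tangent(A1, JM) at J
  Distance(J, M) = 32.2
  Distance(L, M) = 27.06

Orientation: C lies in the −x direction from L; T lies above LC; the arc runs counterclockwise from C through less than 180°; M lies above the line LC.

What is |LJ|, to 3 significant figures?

34.9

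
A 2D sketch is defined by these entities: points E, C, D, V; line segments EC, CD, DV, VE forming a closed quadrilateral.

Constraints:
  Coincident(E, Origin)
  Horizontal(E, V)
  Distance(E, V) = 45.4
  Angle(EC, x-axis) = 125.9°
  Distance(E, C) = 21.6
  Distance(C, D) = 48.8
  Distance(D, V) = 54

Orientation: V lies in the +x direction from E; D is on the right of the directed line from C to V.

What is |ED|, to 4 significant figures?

29.57

Checks: |EV| = 45.40 ✓; |EC| = 21.60 ✓; |CD| = 48.80 ✓; |DV| = 54.00 ✓.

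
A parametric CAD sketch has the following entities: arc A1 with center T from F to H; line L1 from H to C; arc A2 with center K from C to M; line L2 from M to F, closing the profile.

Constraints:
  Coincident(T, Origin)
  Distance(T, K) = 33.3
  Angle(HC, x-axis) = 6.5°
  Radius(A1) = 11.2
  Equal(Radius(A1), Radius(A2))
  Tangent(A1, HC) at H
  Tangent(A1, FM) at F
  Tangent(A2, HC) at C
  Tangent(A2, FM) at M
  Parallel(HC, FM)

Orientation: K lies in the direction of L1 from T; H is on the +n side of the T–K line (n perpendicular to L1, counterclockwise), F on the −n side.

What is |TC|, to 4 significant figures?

35.13

The slot axis is L1's direction at 6.5°, so u = (cos 6.5°, sin 6.5°) = (0.9936, 0.1132) and n = (−sin 6.5°, cos 6.5°) = (-0.1132, 0.9936). T is at the origin and K lies 33.3 along u from T, so K = 33.3·u = (33.09, 3.770). Tangency of A1 to both parallel lines with radius 11.2 puts H and F at T ± 11.2·n: H = (-1.268, 11.13), F = (1.268, -11.13). Equal radii place C and M the same way about K: C = K + 11.2·n = (31.82, 14.90), M = K − 11.2·n = (34.35, -7.358). Then |TC| = |C − T| = 35.13.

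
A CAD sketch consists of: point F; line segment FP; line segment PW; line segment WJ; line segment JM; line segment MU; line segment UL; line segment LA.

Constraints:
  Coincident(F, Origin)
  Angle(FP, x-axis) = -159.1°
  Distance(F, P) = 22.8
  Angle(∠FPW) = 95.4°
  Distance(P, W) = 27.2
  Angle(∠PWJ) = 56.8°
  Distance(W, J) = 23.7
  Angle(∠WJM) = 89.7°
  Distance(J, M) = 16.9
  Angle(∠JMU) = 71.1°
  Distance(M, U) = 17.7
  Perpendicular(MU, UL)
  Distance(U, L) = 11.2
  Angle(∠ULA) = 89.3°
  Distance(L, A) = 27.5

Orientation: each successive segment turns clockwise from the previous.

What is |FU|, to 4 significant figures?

28.19

∠WJM = 89.7° gives JM at -97.20° from the x-axis; with |JM| = 16.9, M = (-11.94, -3.363). ∠JMU = 71.1° gives MU at 153.9° from the x-axis; with |MU| = 17.7, U = (-27.84, 4.424). Then |FU| = |U − F| = 28.19.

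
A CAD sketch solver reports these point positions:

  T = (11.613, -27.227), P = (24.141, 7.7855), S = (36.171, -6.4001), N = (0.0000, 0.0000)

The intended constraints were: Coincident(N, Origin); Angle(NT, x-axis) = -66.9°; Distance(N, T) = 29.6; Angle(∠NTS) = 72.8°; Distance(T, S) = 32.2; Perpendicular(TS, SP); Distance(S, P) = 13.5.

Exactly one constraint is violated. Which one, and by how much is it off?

Distance(S, P) = 13.5 — off by 5.10.

N = (0.00, 0.00) ✓; NT at -66.90° ✓; |NT| = 29.60 ✓; ∠NTS = 72.80° ✓; |TS| = 32.20 ✓; ∠(TS, SP) = 90.00° ✓; |SP| = 18.60 ✗.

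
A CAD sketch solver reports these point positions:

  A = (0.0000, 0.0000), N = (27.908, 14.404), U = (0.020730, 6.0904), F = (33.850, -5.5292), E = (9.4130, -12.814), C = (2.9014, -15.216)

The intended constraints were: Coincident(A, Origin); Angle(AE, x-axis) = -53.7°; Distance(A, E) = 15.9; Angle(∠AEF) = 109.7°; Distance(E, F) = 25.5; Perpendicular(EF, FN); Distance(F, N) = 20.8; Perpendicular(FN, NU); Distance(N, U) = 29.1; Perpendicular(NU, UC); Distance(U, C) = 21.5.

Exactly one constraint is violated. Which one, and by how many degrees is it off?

Perpendicular(NU, UC) — off by 8.90°.

A = (0.00, 0.00) ✓; AE at -53.70° ✓; |AE| = 15.90 ✓; ∠AEF = 109.7° ✓; |EF| = 25.50 ✓; ∠(EF, FN) = 90.00° ✓; |FN| = 20.80 ✓; ∠(FN, NU) = 90.00° ✓; |NU| = 29.10 ✓; ∠(NU, UC) = 81.10° ✗; |UC| = 21.50 ✓.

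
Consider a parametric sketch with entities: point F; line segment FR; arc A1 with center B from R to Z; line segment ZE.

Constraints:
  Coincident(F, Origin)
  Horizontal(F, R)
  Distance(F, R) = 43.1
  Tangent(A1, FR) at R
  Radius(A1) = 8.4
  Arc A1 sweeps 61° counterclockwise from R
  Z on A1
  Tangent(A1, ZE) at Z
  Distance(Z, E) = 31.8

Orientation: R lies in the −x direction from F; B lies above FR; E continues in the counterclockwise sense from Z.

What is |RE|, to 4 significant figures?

39.39

F is at the origin; F and R share the same y with |FR| = 43.1 and R on the −x side, so R = (-43.10, 0.000). The tangent condition forces BR to be normal to FR, so B = R + (0, 8.4) = (-43.10, 8.400). On A1, R sits at bearing -90° from B; a 61° counterclockwise sweep puts Z at bearing -29°, so Z = B + 8.4·(cos -29°, sin -29°) = (-35.75, 4.328). The tangent condition forces BZ to be normal to ZE, so ZE runs along (−sin -29°, cos -29°); with |ZE| = 31.8, E = (-20.34, 32.14). Then |RE| = |E − R| = 39.39.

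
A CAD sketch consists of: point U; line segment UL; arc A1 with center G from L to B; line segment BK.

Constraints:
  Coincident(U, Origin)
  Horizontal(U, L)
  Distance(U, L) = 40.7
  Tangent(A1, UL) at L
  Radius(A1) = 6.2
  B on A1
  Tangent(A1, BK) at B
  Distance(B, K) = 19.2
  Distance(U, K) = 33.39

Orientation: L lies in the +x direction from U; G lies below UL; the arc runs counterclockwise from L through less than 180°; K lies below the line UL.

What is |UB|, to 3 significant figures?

35.3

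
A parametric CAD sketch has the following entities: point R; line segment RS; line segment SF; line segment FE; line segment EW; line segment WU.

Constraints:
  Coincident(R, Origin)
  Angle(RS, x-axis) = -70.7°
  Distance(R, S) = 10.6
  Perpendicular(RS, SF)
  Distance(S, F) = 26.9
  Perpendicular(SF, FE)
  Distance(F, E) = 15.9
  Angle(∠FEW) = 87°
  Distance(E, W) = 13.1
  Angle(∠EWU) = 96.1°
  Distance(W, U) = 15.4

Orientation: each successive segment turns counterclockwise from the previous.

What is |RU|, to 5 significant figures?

16.866

R is at the origin; RS runs at -70.7° with length 10.6, so S = (3.5035, -10.004). The perpendicularity gives SF at right angles to RS, so SF runs at 19.300°; with |SF| = 26.9, F = (28.892, -1.1135). The perpendicularity gives FE at right angles to SF, so FE runs at 109.30°; with |FE| = 15.9, E = (23.637, 13.893). ∠FEW = 87.0° gives EW at -157.70° from the x-axis; with |EW| = 13.1, W = (11.516, 8.9221). ∠EWU = 96.1° gives WU at -73.800° from the x-axis; with |WU| = 15.4, U = (15.813, -5.8664). Then |RU| = |U − R| = 16.866.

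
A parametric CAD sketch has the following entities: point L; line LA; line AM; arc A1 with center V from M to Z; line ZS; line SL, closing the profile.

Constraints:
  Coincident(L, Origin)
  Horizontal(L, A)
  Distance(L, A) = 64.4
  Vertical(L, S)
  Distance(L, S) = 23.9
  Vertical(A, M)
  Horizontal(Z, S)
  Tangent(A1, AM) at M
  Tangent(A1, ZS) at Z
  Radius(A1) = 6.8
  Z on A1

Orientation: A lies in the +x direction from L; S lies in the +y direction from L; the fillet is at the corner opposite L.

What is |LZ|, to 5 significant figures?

62.362

L is at the origin; LA is horizontal with |LA| = 64.4 and A on the +x side, so A = (64.400, 0.0000). L and S share the same x with |LS| = 23.9 and S on the +y side, so S = (0.0000, 23.900). The virtual corner opposite L is at (64.400, 23.900). Tangency of A1 to AM means the radius VM is perpendicular to AM and since A1 is tangent to ZS there, VZ ⟂ ZS, with radius 6.8, so the center V sits 6.8 in from both sides at V = (57.600, 17.100). That places the tangent points at M = (64.400, 17.100) on AM and Z = (57.600, 23.900) on ZS. Then |LZ| = |Z − L| = 62.362.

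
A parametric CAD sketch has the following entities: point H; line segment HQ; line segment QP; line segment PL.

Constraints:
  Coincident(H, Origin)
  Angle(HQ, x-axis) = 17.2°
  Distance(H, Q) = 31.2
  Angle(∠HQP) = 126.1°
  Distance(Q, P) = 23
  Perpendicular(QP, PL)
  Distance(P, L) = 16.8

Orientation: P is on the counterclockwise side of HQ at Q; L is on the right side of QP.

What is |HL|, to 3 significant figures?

59.0

H is at the origin; HQ runs at 17.2° with length 31.2, so Q = 31.2·(cos 17.2°, sin 17.2°) = (29.8, 9.23). ∠HQP = 126.1°, so QP runs at 17.2° + (180° − 126.1°) = 71.1° from the x-axis; with |QP| = 23.0, P = Q + 23.0·(cos 71.1°, sin 71.1°) = (37.3, 31.0). QP ⟂ PL; with |PL| = 16.8 on the right of QP, L = P + 16.8·(0.946, -0.324) = (53.1, 25.5). Then |HL| = |L − H| = 59.0.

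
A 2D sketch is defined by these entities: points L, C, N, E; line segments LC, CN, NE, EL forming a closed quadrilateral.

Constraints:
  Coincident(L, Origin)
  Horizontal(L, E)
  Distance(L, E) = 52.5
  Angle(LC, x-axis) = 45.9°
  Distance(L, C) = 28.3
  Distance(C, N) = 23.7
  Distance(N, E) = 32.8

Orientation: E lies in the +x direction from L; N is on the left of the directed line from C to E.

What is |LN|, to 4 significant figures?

51.22

Checks: |CN| = 23.70 ✓; |NE| = 32.80 ✓.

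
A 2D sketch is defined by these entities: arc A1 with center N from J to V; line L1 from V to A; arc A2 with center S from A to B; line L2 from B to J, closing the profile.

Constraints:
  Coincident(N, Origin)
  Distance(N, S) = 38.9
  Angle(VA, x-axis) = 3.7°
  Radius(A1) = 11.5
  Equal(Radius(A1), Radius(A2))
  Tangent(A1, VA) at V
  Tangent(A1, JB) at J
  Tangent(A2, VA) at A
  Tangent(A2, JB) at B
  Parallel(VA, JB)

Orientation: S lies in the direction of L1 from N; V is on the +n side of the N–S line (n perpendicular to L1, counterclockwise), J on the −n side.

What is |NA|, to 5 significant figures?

40.564

The slot axis is L1's direction at 3.7°, so u = (cos 3.7°, sin 3.7°) = (0.99792, 0.064532) and n = (−sin 3.7°, cos 3.7°) = (-0.064532, 0.99792). N is at the origin and S lies 38.9 along u from N, so S = 38.9·u = (38.819, 2.5103). Tangency of A1 to both parallel lines with radius 11.5 puts V and J at N ± 11.5·n: V = (-0.74212, 11.476), J = (0.74212, -11.476). Equal radii place A and B the same way about S: A = S + 11.5·n = (38.077, 13.986), B = S − 11.5·n = (39.561, -8.9657). Then |NA| = |A − N| = 40.564.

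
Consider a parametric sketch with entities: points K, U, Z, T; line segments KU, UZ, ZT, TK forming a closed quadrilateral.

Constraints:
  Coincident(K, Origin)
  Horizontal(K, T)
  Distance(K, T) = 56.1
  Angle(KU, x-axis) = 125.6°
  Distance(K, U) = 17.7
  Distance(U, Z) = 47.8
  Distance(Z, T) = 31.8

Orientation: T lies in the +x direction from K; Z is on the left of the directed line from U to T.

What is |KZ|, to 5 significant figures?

44.043

K is at the origin; KT is horizontal with |KT| = 56.1 and T in +x, so T = (56.1, 0). KU runs at 125.6° with |KU| = 17.7, so U = (-10.304, 14.392). Z is determined by |UZ| = 47.8 and |ZT| = 31.8 together: it lies at the intersection of circle(U, 47.8) and circle(T, 31.8). With |UT| = 67.945, the foot of the radical line on UT is 43.345 from U and the perpendicular offset is √(47.8² − 43.345²) = 20.151. Taking the left-of-UT solution: Z = (36.326, 24.904).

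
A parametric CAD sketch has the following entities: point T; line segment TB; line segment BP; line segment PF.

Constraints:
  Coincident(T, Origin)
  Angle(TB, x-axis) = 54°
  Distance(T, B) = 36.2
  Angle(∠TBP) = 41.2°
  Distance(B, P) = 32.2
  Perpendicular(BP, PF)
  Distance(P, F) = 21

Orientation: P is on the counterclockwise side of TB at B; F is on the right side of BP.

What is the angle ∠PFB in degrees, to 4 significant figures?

56.89°

T is at the origin; TB runs at 54.0° with length 36.2, so B = 36.2·(cos 54.0°, sin 54.0°) = (21.28, 29.29). ∠TBP = 41.2°, so BP runs at 54.0° + (180° − 41.2°) = 192.8° from the x-axis; with |BP| = 32.2, P = B + 32.2·(cos 192.8°, sin 192.8°) = (-10.12, 22.15). BP is perpendicular to PF; with |PF| = 21.0 on the right of BP, F = P + 21.0·(-0.2215, 0.9751) = (-14.77, 42.63). Then cos ∠PFB = FP·FB / (|FP||FB|), giving 56.89°.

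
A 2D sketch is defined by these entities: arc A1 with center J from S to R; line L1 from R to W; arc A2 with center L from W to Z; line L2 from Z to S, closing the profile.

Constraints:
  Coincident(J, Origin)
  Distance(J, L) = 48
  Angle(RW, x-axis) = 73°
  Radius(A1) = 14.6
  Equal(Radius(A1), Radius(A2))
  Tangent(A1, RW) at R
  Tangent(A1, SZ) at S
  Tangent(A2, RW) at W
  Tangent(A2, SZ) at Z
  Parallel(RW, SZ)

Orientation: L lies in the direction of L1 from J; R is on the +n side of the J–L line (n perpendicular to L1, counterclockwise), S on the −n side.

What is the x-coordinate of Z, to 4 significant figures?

28.00

Tangency of A1 to both parallel lines with radius 14.6 puts R and S at J ± 14.6·n: R = (-13.96, 4.269), S = (13.96, -4.269). Equal radii place W and Z the same way about L: W = L + 14.6·n = (0.07179, 50.17), Z = L − 14.6·n = (28.00, 41.63). So Z.x = 28.00.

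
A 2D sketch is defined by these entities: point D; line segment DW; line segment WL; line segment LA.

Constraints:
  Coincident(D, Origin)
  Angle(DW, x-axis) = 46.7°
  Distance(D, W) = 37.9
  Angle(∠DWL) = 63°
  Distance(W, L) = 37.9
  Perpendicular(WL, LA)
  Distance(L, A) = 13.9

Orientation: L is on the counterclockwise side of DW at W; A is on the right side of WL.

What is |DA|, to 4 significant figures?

51.97

∠DWL = 63.0°, so WL runs at 46.7° + (180° − 63.0°) = 163.7° from the x-axis; with |WL| = 37.9, L = W + 37.9·(cos 163.7°, sin 163.7°) = (-10.38, 38.22). WL is perpendicular to LA; with |LA| = 13.9 on the right of WL, A = L + 13.9·(0.2807, 0.9598) = (-6.483, 51.56). Then |DA| = |A − D| = 51.97.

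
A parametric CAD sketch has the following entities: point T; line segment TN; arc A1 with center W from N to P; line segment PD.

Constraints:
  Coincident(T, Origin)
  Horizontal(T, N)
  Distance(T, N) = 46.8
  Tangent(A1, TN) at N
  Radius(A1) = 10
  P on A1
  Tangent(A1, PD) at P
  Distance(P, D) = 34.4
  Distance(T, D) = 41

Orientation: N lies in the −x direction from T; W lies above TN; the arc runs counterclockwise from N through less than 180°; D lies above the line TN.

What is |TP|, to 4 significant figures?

38.42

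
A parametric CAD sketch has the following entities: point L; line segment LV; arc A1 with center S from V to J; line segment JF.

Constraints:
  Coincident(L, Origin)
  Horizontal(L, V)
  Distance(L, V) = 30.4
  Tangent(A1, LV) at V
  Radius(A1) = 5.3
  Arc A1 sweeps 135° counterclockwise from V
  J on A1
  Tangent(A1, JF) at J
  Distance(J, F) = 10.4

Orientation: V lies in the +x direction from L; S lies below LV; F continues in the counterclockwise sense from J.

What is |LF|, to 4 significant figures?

37.75

L is at the origin; LV is horizontal with |LV| = 30.4 and V on the +x side, so V = (30.40, 0.000). Since A1 is tangent to LV there, SV ⟂ LV, so S = V + (0, -5.3) = (30.40, -5.300). On A1, V sits at bearing 90° from S; a 135° counterclockwise sweep puts J at bearing 225°, so J = S + 5.3·(cos 225°, sin 225°) = (26.65, -9.048). Since A1 is tangent to JF there, SJ ⟂ JF, so JF runs along (−sin 225°, cos 225°); with |JF| = 10.4, F = (34.01, -16.40). Then |LF| = |F − L| = 37.75.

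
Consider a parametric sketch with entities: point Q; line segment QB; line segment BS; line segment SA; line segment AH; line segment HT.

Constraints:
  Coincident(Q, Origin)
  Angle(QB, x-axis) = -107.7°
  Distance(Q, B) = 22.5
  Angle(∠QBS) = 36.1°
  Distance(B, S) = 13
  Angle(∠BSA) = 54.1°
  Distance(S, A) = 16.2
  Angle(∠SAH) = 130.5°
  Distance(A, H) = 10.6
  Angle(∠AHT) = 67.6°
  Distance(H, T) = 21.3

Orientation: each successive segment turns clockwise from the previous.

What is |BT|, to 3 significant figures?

6.33

Q is at the origin; QB runs at -107.7° with length 22.5, so B = (-6.84, -21.4). ∠QBS = 36.1° gives BS at 108° from the x-axis; with |BS| = 13.0, S = (-10.9, -9.10). ∠BSA = 54.1° gives SA at -17.5° from the x-axis; with |SA| = 16.2, A = (4.51, -14.0). ∠SAH = 130.5° gives AH at -67.0° from the x-axis; with |AH| = 10.6, H = (8.65, -23.7). ∠AHT = 67.6° gives HT at -179° from the x-axis; with |HT| = 21.3, T = (-12.7, -24.0). Then |BT| = |T − B| = 6.33.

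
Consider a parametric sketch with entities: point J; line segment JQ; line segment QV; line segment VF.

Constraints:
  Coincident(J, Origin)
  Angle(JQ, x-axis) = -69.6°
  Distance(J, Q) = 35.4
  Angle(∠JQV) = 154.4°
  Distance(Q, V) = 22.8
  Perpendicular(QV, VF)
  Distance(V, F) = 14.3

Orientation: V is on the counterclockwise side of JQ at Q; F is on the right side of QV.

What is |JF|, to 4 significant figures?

62.22

J is at the origin; JQ runs at -69.6° with length 35.4, so Q = 35.4·(cos -69.6°, sin -69.6°) = (12.34, -33.18). ∠JQV = 154.4°, so QV runs at -69.6° + (180° − 154.4°) = -44.00° from the x-axis; with |QV| = 22.8, V = Q + 22.8·(cos -44.00°, sin -44.00°) = (28.74, -49.02). QV ⟂ VF; with |VF| = 14.3 on the right of QV, F = V + 14.3·(-0.6947, -0.7193) = (18.81, -59.30). Then |JF| = |F − J| = 62.22.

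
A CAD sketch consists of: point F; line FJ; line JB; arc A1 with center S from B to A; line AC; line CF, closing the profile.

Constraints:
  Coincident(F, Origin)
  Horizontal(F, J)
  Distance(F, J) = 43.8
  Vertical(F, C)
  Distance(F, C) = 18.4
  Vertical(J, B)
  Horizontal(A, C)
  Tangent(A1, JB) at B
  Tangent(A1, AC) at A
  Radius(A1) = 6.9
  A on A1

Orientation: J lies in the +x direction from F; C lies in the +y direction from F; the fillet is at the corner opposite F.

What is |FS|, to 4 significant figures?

38.65

FC is vertical with |FC| = 18.4 and C on the +y side, so C = (0.000, 18.40). The virtual corner opposite F is at (43.80, 18.40). A1 meets JB tangentially, so SB is at right angles to JB and the tangent condition forces SA to be normal to AC, with radius 6.9, so the center S sits 6.9 in from both sides at S = (36.90, 11.50). Then |FS| = |S − F| = 38.65.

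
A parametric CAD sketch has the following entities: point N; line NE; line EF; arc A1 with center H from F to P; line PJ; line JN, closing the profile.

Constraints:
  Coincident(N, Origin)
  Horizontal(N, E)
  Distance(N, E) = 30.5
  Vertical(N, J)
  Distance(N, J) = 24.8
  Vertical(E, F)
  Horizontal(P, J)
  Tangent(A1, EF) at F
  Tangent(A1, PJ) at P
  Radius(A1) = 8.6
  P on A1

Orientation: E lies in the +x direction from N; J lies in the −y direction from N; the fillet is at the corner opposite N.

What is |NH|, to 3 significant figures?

27.2

NJ is vertical with |NJ| = 24.8 and J on the −y side, so J = (0.00, -24.8). The virtual corner opposite N is at (30.5, -24.8). Tangency of A1 to EF means the radius HF is perpendicular to EF and since A1 is tangent to PJ there, HP ⟂ PJ, with radius 8.6, so the center H sits 8.6 in from both sides at H = (21.9, -16.2). Then |NH| = |H − N| = 27.2.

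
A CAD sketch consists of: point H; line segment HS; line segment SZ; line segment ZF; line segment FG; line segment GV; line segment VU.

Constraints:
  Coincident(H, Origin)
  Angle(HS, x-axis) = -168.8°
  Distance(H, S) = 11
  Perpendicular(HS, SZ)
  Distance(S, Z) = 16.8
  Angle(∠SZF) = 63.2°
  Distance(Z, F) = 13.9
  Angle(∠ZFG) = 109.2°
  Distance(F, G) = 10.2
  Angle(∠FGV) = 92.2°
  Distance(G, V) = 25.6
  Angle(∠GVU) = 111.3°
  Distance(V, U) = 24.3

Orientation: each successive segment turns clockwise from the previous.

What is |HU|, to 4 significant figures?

41.42

∠FGV = 92.2° gives GV at -174.2° from the x-axis; with |GV| = 25.6, V = (-25.49, -2.161). ∠GVU = 111.3° gives VU at 117.1° from the x-axis; with |VU| = 24.3, U = (-36.56, 19.47). Then |HU| = |U − H| = 41.42.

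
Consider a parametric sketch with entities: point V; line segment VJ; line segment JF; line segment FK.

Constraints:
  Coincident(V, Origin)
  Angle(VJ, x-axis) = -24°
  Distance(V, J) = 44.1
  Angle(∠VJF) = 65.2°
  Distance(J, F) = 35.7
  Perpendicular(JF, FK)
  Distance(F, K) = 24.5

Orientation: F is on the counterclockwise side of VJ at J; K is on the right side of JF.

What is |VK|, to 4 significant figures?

66.79

∠VJF = 65.2°, so JF runs at -24.0° + (180° − 65.2°) = 90.80° from the x-axis; with |JF| = 35.7, F = J + 35.7·(cos 90.80°, sin 90.80°) = (39.79, 17.76). JF ⟂ FK; with |FK| = 24.5 on the right of JF, K = F + 24.5·(0.9999, 0.01396) = (64.29, 18.10). Then |VK| = |K − V| = 66.79.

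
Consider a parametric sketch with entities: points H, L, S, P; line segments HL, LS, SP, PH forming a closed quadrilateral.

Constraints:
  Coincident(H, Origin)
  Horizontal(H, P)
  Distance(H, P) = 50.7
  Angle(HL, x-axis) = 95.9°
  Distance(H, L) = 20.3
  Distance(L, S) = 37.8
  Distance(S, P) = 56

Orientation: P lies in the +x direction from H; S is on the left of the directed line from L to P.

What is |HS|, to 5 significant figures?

53.700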